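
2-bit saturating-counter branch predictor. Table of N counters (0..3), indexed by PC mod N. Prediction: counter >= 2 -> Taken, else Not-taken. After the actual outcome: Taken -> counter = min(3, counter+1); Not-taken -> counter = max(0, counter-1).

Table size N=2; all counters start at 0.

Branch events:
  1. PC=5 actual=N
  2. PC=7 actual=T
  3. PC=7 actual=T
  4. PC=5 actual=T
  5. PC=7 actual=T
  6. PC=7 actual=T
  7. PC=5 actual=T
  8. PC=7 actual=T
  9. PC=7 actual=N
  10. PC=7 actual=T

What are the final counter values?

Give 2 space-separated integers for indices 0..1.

Answer: 0 3

Derivation:
Ev 1: PC=5 idx=1 pred=N actual=N -> ctr[1]=0
Ev 2: PC=7 idx=1 pred=N actual=T -> ctr[1]=1
Ev 3: PC=7 idx=1 pred=N actual=T -> ctr[1]=2
Ev 4: PC=5 idx=1 pred=T actual=T -> ctr[1]=3
Ev 5: PC=7 idx=1 pred=T actual=T -> ctr[1]=3
Ev 6: PC=7 idx=1 pred=T actual=T -> ctr[1]=3
Ev 7: PC=5 idx=1 pred=T actual=T -> ctr[1]=3
Ev 8: PC=7 idx=1 pred=T actual=T -> ctr[1]=3
Ev 9: PC=7 idx=1 pred=T actual=N -> ctr[1]=2
Ev 10: PC=7 idx=1 pred=T actual=T -> ctr[1]=3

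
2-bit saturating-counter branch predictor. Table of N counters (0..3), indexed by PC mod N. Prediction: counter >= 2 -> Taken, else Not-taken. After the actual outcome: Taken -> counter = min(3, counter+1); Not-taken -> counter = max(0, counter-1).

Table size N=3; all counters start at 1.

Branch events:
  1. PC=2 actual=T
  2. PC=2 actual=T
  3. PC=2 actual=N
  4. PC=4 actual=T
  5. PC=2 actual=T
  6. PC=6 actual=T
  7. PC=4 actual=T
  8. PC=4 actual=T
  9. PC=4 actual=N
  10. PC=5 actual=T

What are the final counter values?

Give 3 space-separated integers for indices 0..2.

Ev 1: PC=2 idx=2 pred=N actual=T -> ctr[2]=2
Ev 2: PC=2 idx=2 pred=T actual=T -> ctr[2]=3
Ev 3: PC=2 idx=2 pred=T actual=N -> ctr[2]=2
Ev 4: PC=4 idx=1 pred=N actual=T -> ctr[1]=2
Ev 5: PC=2 idx=2 pred=T actual=T -> ctr[2]=3
Ev 6: PC=6 idx=0 pred=N actual=T -> ctr[0]=2
Ev 7: PC=4 idx=1 pred=T actual=T -> ctr[1]=3
Ev 8: PC=4 idx=1 pred=T actual=T -> ctr[1]=3
Ev 9: PC=4 idx=1 pred=T actual=N -> ctr[1]=2
Ev 10: PC=5 idx=2 pred=T actual=T -> ctr[2]=3

Answer: 2 2 3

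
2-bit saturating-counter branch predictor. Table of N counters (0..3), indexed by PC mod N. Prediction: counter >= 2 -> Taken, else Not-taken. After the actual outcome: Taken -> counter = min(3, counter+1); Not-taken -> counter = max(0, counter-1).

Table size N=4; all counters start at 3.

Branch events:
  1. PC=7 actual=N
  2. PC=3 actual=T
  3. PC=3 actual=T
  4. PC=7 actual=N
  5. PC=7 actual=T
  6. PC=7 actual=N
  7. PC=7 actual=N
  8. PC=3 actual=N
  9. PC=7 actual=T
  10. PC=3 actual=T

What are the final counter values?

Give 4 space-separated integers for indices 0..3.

Ev 1: PC=7 idx=3 pred=T actual=N -> ctr[3]=2
Ev 2: PC=3 idx=3 pred=T actual=T -> ctr[3]=3
Ev 3: PC=3 idx=3 pred=T actual=T -> ctr[3]=3
Ev 4: PC=7 idx=3 pred=T actual=N -> ctr[3]=2
Ev 5: PC=7 idx=3 pred=T actual=T -> ctr[3]=3
Ev 6: PC=7 idx=3 pred=T actual=N -> ctr[3]=2
Ev 7: PC=7 idx=3 pred=T actual=N -> ctr[3]=1
Ev 8: PC=3 idx=3 pred=N actual=N -> ctr[3]=0
Ev 9: PC=7 idx=3 pred=N actual=T -> ctr[3]=1
Ev 10: PC=3 idx=3 pred=N actual=T -> ctr[3]=2

Answer: 3 3 3 2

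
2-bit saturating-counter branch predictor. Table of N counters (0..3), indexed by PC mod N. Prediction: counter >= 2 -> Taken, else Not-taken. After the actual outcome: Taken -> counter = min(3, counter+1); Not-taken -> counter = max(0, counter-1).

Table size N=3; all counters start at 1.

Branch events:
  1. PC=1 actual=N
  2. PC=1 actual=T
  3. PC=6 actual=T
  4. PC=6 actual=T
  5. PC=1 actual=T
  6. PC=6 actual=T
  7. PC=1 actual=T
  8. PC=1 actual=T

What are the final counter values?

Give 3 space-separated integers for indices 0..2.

Answer: 3 3 1

Derivation:
Ev 1: PC=1 idx=1 pred=N actual=N -> ctr[1]=0
Ev 2: PC=1 idx=1 pred=N actual=T -> ctr[1]=1
Ev 3: PC=6 idx=0 pred=N actual=T -> ctr[0]=2
Ev 4: PC=6 idx=0 pred=T actual=T -> ctr[0]=3
Ev 5: PC=1 idx=1 pred=N actual=T -> ctr[1]=2
Ev 6: PC=6 idx=0 pred=T actual=T -> ctr[0]=3
Ev 7: PC=1 idx=1 pred=T actual=T -> ctr[1]=3
Ev 8: PC=1 idx=1 pred=T actual=T -> ctr[1]=3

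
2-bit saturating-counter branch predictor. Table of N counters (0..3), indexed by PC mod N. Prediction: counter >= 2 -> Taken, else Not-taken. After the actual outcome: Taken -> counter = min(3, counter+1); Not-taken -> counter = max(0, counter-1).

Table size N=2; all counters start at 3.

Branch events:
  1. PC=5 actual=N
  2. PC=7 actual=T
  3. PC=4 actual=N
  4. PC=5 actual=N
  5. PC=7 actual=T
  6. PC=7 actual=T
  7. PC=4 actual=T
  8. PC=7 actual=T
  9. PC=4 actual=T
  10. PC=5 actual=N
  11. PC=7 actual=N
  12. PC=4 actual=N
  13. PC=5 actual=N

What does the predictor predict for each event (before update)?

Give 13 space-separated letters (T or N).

Ev 1: PC=5 idx=1 pred=T actual=N -> ctr[1]=2
Ev 2: PC=7 idx=1 pred=T actual=T -> ctr[1]=3
Ev 3: PC=4 idx=0 pred=T actual=N -> ctr[0]=2
Ev 4: PC=5 idx=1 pred=T actual=N -> ctr[1]=2
Ev 5: PC=7 idx=1 pred=T actual=T -> ctr[1]=3
Ev 6: PC=7 idx=1 pred=T actual=T -> ctr[1]=3
Ev 7: PC=4 idx=0 pred=T actual=T -> ctr[0]=3
Ev 8: PC=7 idx=1 pred=T actual=T -> ctr[1]=3
Ev 9: PC=4 idx=0 pred=T actual=T -> ctr[0]=3
Ev 10: PC=5 idx=1 pred=T actual=N -> ctr[1]=2
Ev 11: PC=7 idx=1 pred=T actual=N -> ctr[1]=1
Ev 12: PC=4 idx=0 pred=T actual=N -> ctr[0]=2
Ev 13: PC=5 idx=1 pred=N actual=N -> ctr[1]=0

Answer: T T T T T T T T T T T T N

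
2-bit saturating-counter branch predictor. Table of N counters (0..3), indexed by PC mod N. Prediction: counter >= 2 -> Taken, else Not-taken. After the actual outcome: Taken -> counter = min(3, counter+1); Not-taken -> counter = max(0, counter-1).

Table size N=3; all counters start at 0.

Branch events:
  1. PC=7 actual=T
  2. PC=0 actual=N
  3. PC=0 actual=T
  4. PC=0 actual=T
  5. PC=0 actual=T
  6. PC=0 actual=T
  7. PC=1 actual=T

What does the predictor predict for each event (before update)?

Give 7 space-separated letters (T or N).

Answer: N N N N T T N

Derivation:
Ev 1: PC=7 idx=1 pred=N actual=T -> ctr[1]=1
Ev 2: PC=0 idx=0 pred=N actual=N -> ctr[0]=0
Ev 3: PC=0 idx=0 pred=N actual=T -> ctr[0]=1
Ev 4: PC=0 idx=0 pred=N actual=T -> ctr[0]=2
Ev 5: PC=0 idx=0 pred=T actual=T -> ctr[0]=3
Ev 6: PC=0 idx=0 pred=T actual=T -> ctr[0]=3
Ev 7: PC=1 idx=1 pred=N actual=T -> ctr[1]=2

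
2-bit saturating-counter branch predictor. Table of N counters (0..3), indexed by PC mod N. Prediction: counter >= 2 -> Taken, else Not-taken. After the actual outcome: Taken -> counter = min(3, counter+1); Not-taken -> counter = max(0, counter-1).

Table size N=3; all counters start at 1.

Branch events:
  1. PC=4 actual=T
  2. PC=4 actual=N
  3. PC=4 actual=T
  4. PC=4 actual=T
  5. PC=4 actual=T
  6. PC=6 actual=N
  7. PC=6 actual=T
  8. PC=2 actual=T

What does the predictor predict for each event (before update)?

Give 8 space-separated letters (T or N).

Answer: N T N T T N N N

Derivation:
Ev 1: PC=4 idx=1 pred=N actual=T -> ctr[1]=2
Ev 2: PC=4 idx=1 pred=T actual=N -> ctr[1]=1
Ev 3: PC=4 idx=1 pred=N actual=T -> ctr[1]=2
Ev 4: PC=4 idx=1 pred=T actual=T -> ctr[1]=3
Ev 5: PC=4 idx=1 pred=T actual=T -> ctr[1]=3
Ev 6: PC=6 idx=0 pred=N actual=N -> ctr[0]=0
Ev 7: PC=6 idx=0 pred=N actual=T -> ctr[0]=1
Ev 8: PC=2 idx=2 pred=N actual=T -> ctr[2]=2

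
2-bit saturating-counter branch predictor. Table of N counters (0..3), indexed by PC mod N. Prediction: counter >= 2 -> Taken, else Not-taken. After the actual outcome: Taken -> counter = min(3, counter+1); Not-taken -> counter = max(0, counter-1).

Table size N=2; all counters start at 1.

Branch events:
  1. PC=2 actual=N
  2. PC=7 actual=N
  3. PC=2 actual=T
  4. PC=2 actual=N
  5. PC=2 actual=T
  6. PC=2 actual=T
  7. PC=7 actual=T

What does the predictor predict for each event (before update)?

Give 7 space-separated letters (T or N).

Ev 1: PC=2 idx=0 pred=N actual=N -> ctr[0]=0
Ev 2: PC=7 idx=1 pred=N actual=N -> ctr[1]=0
Ev 3: PC=2 idx=0 pred=N actual=T -> ctr[0]=1
Ev 4: PC=2 idx=0 pred=N actual=N -> ctr[0]=0
Ev 5: PC=2 idx=0 pred=N actual=T -> ctr[0]=1
Ev 6: PC=2 idx=0 pred=N actual=T -> ctr[0]=2
Ev 7: PC=7 idx=1 pred=N actual=T -> ctr[1]=1

Answer: N N N N N N N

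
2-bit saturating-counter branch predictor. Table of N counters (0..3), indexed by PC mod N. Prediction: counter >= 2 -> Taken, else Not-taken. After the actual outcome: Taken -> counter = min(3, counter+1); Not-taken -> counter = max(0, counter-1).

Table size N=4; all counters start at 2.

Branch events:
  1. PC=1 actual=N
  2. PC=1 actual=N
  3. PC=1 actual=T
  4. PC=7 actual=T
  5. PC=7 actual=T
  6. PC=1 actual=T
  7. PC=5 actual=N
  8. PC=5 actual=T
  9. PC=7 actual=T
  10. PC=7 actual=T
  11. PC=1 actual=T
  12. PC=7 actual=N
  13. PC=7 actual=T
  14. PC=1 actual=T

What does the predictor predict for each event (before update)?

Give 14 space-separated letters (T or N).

Answer: T N N T T N T N T T T T T T

Derivation:
Ev 1: PC=1 idx=1 pred=T actual=N -> ctr[1]=1
Ev 2: PC=1 idx=1 pred=N actual=N -> ctr[1]=0
Ev 3: PC=1 idx=1 pred=N actual=T -> ctr[1]=1
Ev 4: PC=7 idx=3 pred=T actual=T -> ctr[3]=3
Ev 5: PC=7 idx=3 pred=T actual=T -> ctr[3]=3
Ev 6: PC=1 idx=1 pred=N actual=T -> ctr[1]=2
Ev 7: PC=5 idx=1 pred=T actual=N -> ctr[1]=1
Ev 8: PC=5 idx=1 pred=N actual=T -> ctr[1]=2
Ev 9: PC=7 idx=3 pred=T actual=T -> ctr[3]=3
Ev 10: PC=7 idx=3 pred=T actual=T -> ctr[3]=3
Ev 11: PC=1 idx=1 pred=T actual=T -> ctr[1]=3
Ev 12: PC=7 idx=3 pred=T actual=N -> ctr[3]=2
Ev 13: PC=7 idx=3 pred=T actual=T -> ctr[3]=3
Ev 14: PC=1 idx=1 pred=T actual=T -> ctr[1]=3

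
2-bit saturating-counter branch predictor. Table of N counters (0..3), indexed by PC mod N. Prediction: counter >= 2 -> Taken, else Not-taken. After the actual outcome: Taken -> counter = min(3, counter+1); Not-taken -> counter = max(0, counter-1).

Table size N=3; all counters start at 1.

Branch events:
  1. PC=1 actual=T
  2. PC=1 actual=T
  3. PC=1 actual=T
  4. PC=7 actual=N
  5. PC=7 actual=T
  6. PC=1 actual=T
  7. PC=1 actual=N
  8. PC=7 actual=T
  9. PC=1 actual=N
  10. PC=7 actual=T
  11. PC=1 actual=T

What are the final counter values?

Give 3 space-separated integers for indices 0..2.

Answer: 1 3 1

Derivation:
Ev 1: PC=1 idx=1 pred=N actual=T -> ctr[1]=2
Ev 2: PC=1 idx=1 pred=T actual=T -> ctr[1]=3
Ev 3: PC=1 idx=1 pred=T actual=T -> ctr[1]=3
Ev 4: PC=7 idx=1 pred=T actual=N -> ctr[1]=2
Ev 5: PC=7 idx=1 pred=T actual=T -> ctr[1]=3
Ev 6: PC=1 idx=1 pred=T actual=T -> ctr[1]=3
Ev 7: PC=1 idx=1 pred=T actual=N -> ctr[1]=2
Ev 8: PC=7 idx=1 pred=T actual=T -> ctr[1]=3
Ev 9: PC=1 idx=1 pred=T actual=N -> ctr[1]=2
Ev 10: PC=7 idx=1 pred=T actual=T -> ctr[1]=3
Ev 11: PC=1 idx=1 pred=T actual=T -> ctr[1]=3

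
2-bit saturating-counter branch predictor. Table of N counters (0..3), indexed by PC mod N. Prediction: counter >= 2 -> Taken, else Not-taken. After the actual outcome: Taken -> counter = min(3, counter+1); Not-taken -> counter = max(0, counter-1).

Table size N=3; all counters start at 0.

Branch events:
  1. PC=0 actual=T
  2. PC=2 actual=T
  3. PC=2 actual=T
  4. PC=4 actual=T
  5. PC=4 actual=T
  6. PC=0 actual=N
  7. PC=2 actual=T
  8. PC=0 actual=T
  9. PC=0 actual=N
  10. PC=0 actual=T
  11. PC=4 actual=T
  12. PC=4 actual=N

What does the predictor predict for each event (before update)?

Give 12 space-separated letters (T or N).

Answer: N N N N N N T N N N T T

Derivation:
Ev 1: PC=0 idx=0 pred=N actual=T -> ctr[0]=1
Ev 2: PC=2 idx=2 pred=N actual=T -> ctr[2]=1
Ev 3: PC=2 idx=2 pred=N actual=T -> ctr[2]=2
Ev 4: PC=4 idx=1 pred=N actual=T -> ctr[1]=1
Ev 5: PC=4 idx=1 pred=N actual=T -> ctr[1]=2
Ev 6: PC=0 idx=0 pred=N actual=N -> ctr[0]=0
Ev 7: PC=2 idx=2 pred=T actual=T -> ctr[2]=3
Ev 8: PC=0 idx=0 pred=N actual=T -> ctr[0]=1
Ev 9: PC=0 idx=0 pred=N actual=N -> ctr[0]=0
Ev 10: PC=0 idx=0 pred=N actual=T -> ctr[0]=1
Ev 11: PC=4 idx=1 pred=T actual=T -> ctr[1]=3
Ev 12: PC=4 idx=1 pred=T actual=N -> ctr[1]=2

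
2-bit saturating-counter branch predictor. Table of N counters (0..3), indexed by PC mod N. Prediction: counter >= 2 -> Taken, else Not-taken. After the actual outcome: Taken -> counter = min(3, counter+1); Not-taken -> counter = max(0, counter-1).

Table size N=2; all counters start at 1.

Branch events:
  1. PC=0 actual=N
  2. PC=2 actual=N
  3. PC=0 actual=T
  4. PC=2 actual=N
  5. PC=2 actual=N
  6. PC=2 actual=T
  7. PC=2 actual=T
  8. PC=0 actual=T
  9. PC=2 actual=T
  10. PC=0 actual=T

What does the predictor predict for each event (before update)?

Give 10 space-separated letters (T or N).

Answer: N N N N N N N T T T

Derivation:
Ev 1: PC=0 idx=0 pred=N actual=N -> ctr[0]=0
Ev 2: PC=2 idx=0 pred=N actual=N -> ctr[0]=0
Ev 3: PC=0 idx=0 pred=N actual=T -> ctr[0]=1
Ev 4: PC=2 idx=0 pred=N actual=N -> ctr[0]=0
Ev 5: PC=2 idx=0 pred=N actual=N -> ctr[0]=0
Ev 6: PC=2 idx=0 pred=N actual=T -> ctr[0]=1
Ev 7: PC=2 idx=0 pred=N actual=T -> ctr[0]=2
Ev 8: PC=0 idx=0 pred=T actual=T -> ctr[0]=3
Ev 9: PC=2 idx=0 pred=T actual=T -> ctr[0]=3
Ev 10: PC=0 idx=0 pred=T actual=T -> ctr[0]=3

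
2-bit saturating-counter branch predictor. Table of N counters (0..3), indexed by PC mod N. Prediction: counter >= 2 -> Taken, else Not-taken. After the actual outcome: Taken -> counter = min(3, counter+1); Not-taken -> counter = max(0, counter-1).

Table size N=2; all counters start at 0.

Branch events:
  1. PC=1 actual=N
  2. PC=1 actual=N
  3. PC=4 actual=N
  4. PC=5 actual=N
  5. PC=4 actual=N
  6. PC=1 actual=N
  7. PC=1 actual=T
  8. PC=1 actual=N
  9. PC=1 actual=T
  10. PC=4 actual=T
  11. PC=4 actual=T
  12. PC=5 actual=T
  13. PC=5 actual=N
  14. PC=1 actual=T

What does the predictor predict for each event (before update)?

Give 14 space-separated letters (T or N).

Ev 1: PC=1 idx=1 pred=N actual=N -> ctr[1]=0
Ev 2: PC=1 idx=1 pred=N actual=N -> ctr[1]=0
Ev 3: PC=4 idx=0 pred=N actual=N -> ctr[0]=0
Ev 4: PC=5 idx=1 pred=N actual=N -> ctr[1]=0
Ev 5: PC=4 idx=0 pred=N actual=N -> ctr[0]=0
Ev 6: PC=1 idx=1 pred=N actual=N -> ctr[1]=0
Ev 7: PC=1 idx=1 pred=N actual=T -> ctr[1]=1
Ev 8: PC=1 idx=1 pred=N actual=N -> ctr[1]=0
Ev 9: PC=1 idx=1 pred=N actual=T -> ctr[1]=1
Ev 10: PC=4 idx=0 pred=N actual=T -> ctr[0]=1
Ev 11: PC=4 idx=0 pred=N actual=T -> ctr[0]=2
Ev 12: PC=5 idx=1 pred=N actual=T -> ctr[1]=2
Ev 13: PC=5 idx=1 pred=T actual=N -> ctr[1]=1
Ev 14: PC=1 idx=1 pred=N actual=T -> ctr[1]=2

Answer: N N N N N N N N N N N N T N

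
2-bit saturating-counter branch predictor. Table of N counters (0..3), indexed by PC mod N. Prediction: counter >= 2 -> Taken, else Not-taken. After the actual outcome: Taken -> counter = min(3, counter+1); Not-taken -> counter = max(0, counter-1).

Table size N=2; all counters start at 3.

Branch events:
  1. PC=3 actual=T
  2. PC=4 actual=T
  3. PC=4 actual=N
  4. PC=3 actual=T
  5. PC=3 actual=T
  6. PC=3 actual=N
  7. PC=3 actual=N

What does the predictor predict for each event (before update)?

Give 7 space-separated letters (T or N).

Answer: T T T T T T T

Derivation:
Ev 1: PC=3 idx=1 pred=T actual=T -> ctr[1]=3
Ev 2: PC=4 idx=0 pred=T actual=T -> ctr[0]=3
Ev 3: PC=4 idx=0 pred=T actual=N -> ctr[0]=2
Ev 4: PC=3 idx=1 pred=T actual=T -> ctr[1]=3
Ev 5: PC=3 idx=1 pred=T actual=T -> ctr[1]=3
Ev 6: PC=3 idx=1 pred=T actual=N -> ctr[1]=2
Ev 7: PC=3 idx=1 pred=T actual=N -> ctr[1]=1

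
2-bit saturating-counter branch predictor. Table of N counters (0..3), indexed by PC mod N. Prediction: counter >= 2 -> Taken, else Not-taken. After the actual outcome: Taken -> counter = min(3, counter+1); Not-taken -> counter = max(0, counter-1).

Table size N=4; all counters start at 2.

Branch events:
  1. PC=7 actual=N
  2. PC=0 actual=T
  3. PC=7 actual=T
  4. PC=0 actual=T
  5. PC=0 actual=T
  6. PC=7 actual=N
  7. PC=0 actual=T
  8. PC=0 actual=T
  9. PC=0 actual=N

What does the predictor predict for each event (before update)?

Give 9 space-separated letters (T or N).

Ev 1: PC=7 idx=3 pred=T actual=N -> ctr[3]=1
Ev 2: PC=0 idx=0 pred=T actual=T -> ctr[0]=3
Ev 3: PC=7 idx=3 pred=N actual=T -> ctr[3]=2
Ev 4: PC=0 idx=0 pred=T actual=T -> ctr[0]=3
Ev 5: PC=0 idx=0 pred=T actual=T -> ctr[0]=3
Ev 6: PC=7 idx=3 pred=T actual=N -> ctr[3]=1
Ev 7: PC=0 idx=0 pred=T actual=T -> ctr[0]=3
Ev 8: PC=0 idx=0 pred=T actual=T -> ctr[0]=3
Ev 9: PC=0 idx=0 pred=T actual=N -> ctr[0]=2

Answer: T T N T T T T T T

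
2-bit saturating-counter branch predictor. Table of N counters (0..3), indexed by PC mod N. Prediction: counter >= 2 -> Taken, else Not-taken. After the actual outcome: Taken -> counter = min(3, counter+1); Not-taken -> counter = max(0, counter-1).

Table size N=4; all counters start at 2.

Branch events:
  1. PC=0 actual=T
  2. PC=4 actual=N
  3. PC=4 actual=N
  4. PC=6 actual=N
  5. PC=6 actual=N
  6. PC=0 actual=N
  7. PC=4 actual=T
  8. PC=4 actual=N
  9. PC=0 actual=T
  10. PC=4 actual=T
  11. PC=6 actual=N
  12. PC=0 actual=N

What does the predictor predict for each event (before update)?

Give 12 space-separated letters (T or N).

Ev 1: PC=0 idx=0 pred=T actual=T -> ctr[0]=3
Ev 2: PC=4 idx=0 pred=T actual=N -> ctr[0]=2
Ev 3: PC=4 idx=0 pred=T actual=N -> ctr[0]=1
Ev 4: PC=6 idx=2 pred=T actual=N -> ctr[2]=1
Ev 5: PC=6 idx=2 pred=N actual=N -> ctr[2]=0
Ev 6: PC=0 idx=0 pred=N actual=N -> ctr[0]=0
Ev 7: PC=4 idx=0 pred=N actual=T -> ctr[0]=1
Ev 8: PC=4 idx=0 pred=N actual=N -> ctr[0]=0
Ev 9: PC=0 idx=0 pred=N actual=T -> ctr[0]=1
Ev 10: PC=4 idx=0 pred=N actual=T -> ctr[0]=2
Ev 11: PC=6 idx=2 pred=N actual=N -> ctr[2]=0
Ev 12: PC=0 idx=0 pred=T actual=N -> ctr[0]=1

Answer: T T T T N N N N N N N T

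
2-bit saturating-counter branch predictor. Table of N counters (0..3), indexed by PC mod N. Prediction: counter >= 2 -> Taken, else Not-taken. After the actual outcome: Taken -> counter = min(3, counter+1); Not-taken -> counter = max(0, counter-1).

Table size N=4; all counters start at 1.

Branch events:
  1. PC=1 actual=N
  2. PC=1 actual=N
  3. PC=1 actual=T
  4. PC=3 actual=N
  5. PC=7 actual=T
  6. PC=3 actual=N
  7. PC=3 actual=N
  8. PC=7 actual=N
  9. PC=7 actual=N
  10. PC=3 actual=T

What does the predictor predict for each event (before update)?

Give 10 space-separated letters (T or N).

Answer: N N N N N N N N N N

Derivation:
Ev 1: PC=1 idx=1 pred=N actual=N -> ctr[1]=0
Ev 2: PC=1 idx=1 pred=N actual=N -> ctr[1]=0
Ev 3: PC=1 idx=1 pred=N actual=T -> ctr[1]=1
Ev 4: PC=3 idx=3 pred=N actual=N -> ctr[3]=0
Ev 5: PC=7 idx=3 pred=N actual=T -> ctr[3]=1
Ev 6: PC=3 idx=3 pred=N actual=N -> ctr[3]=0
Ev 7: PC=3 idx=3 pred=N actual=N -> ctr[3]=0
Ev 8: PC=7 idx=3 pred=N actual=N -> ctr[3]=0
Ev 9: PC=7 idx=3 pred=N actual=N -> ctr[3]=0
Ev 10: PC=3 idx=3 pred=N actual=T -> ctr[3]=1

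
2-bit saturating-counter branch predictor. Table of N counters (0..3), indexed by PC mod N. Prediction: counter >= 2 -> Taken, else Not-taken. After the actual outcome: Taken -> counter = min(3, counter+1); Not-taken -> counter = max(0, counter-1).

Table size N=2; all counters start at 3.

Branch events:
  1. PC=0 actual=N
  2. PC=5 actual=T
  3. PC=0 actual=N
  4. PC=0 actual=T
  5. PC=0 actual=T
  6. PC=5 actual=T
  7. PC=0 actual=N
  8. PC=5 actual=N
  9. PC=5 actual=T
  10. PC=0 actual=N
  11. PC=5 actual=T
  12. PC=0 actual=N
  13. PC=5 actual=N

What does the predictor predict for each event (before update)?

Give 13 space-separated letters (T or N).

Ev 1: PC=0 idx=0 pred=T actual=N -> ctr[0]=2
Ev 2: PC=5 idx=1 pred=T actual=T -> ctr[1]=3
Ev 3: PC=0 idx=0 pred=T actual=N -> ctr[0]=1
Ev 4: PC=0 idx=0 pred=N actual=T -> ctr[0]=2
Ev 5: PC=0 idx=0 pred=T actual=T -> ctr[0]=3
Ev 6: PC=5 idx=1 pred=T actual=T -> ctr[1]=3
Ev 7: PC=0 idx=0 pred=T actual=N -> ctr[0]=2
Ev 8: PC=5 idx=1 pred=T actual=N -> ctr[1]=2
Ev 9: PC=5 idx=1 pred=T actual=T -> ctr[1]=3
Ev 10: PC=0 idx=0 pred=T actual=N -> ctr[0]=1
Ev 11: PC=5 idx=1 pred=T actual=T -> ctr[1]=3
Ev 12: PC=0 idx=0 pred=N actual=N -> ctr[0]=0
Ev 13: PC=5 idx=1 pred=T actual=N -> ctr[1]=2

Answer: T T T N T T T T T T T N T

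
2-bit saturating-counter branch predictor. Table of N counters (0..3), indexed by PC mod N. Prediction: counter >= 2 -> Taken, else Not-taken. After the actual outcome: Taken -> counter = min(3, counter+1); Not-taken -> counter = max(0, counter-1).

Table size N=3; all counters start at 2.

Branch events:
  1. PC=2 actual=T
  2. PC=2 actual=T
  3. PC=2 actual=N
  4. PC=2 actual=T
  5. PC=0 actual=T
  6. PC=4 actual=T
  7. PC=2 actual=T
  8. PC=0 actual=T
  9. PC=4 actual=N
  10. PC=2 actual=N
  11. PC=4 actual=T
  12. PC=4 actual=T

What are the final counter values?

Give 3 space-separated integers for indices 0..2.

Ev 1: PC=2 idx=2 pred=T actual=T -> ctr[2]=3
Ev 2: PC=2 idx=2 pred=T actual=T -> ctr[2]=3
Ev 3: PC=2 idx=2 pred=T actual=N -> ctr[2]=2
Ev 4: PC=2 idx=2 pred=T actual=T -> ctr[2]=3
Ev 5: PC=0 idx=0 pred=T actual=T -> ctr[0]=3
Ev 6: PC=4 idx=1 pred=T actual=T -> ctr[1]=3
Ev 7: PC=2 idx=2 pred=T actual=T -> ctr[2]=3
Ev 8: PC=0 idx=0 pred=T actual=T -> ctr[0]=3
Ev 9: PC=4 idx=1 pred=T actual=N -> ctr[1]=2
Ev 10: PC=2 idx=2 pred=T actual=N -> ctr[2]=2
Ev 11: PC=4 idx=1 pred=T actual=T -> ctr[1]=3
Ev 12: PC=4 idx=1 pred=T actual=T -> ctr[1]=3

Answer: 3 3 2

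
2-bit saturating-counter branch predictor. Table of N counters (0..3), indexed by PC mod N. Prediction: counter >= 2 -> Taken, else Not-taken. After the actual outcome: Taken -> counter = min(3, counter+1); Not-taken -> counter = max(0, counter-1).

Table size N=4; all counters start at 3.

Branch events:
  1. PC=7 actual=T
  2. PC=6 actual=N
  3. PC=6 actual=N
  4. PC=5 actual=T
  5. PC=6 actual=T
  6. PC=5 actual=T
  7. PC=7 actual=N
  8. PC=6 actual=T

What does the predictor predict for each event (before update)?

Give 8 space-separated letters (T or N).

Answer: T T T T N T T T

Derivation:
Ev 1: PC=7 idx=3 pred=T actual=T -> ctr[3]=3
Ev 2: PC=6 idx=2 pred=T actual=N -> ctr[2]=2
Ev 3: PC=6 idx=2 pred=T actual=N -> ctr[2]=1
Ev 4: PC=5 idx=1 pred=T actual=T -> ctr[1]=3
Ev 5: PC=6 idx=2 pred=N actual=T -> ctr[2]=2
Ev 6: PC=5 idx=1 pred=T actual=T -> ctr[1]=3
Ev 7: PC=7 idx=3 pred=T actual=N -> ctr[3]=2
Ev 8: PC=6 idx=2 pred=T actual=T -> ctr[2]=3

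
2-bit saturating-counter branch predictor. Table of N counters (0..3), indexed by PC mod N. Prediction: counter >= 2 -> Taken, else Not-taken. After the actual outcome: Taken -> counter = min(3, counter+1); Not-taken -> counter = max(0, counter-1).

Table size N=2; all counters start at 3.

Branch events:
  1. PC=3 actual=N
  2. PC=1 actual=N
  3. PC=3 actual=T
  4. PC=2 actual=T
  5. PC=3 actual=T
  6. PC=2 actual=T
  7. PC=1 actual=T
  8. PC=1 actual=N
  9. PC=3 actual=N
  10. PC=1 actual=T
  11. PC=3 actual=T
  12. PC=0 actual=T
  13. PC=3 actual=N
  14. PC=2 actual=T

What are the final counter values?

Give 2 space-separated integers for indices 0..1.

Ev 1: PC=3 idx=1 pred=T actual=N -> ctr[1]=2
Ev 2: PC=1 idx=1 pred=T actual=N -> ctr[1]=1
Ev 3: PC=3 idx=1 pred=N actual=T -> ctr[1]=2
Ev 4: PC=2 idx=0 pred=T actual=T -> ctr[0]=3
Ev 5: PC=3 idx=1 pred=T actual=T -> ctr[1]=3
Ev 6: PC=2 idx=0 pred=T actual=T -> ctr[0]=3
Ev 7: PC=1 idx=1 pred=T actual=T -> ctr[1]=3
Ev 8: PC=1 idx=1 pred=T actual=N -> ctr[1]=2
Ev 9: PC=3 idx=1 pred=T actual=N -> ctr[1]=1
Ev 10: PC=1 idx=1 pred=N actual=T -> ctr[1]=2
Ev 11: PC=3 idx=1 pred=T actual=T -> ctr[1]=3
Ev 12: PC=0 idx=0 pred=T actual=T -> ctr[0]=3
Ev 13: PC=3 idx=1 pred=T actual=N -> ctr[1]=2
Ev 14: PC=2 idx=0 pred=T actual=T -> ctr[0]=3

Answer: 3 2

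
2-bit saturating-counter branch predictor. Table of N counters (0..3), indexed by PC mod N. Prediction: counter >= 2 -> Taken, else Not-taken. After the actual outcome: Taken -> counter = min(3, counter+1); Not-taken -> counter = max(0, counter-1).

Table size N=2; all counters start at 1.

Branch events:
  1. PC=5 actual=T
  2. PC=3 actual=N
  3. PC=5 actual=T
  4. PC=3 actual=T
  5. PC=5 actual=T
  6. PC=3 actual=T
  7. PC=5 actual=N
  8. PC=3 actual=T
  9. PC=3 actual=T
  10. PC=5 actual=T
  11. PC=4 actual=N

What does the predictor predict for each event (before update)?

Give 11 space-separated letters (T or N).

Answer: N T N T T T T T T T N

Derivation:
Ev 1: PC=5 idx=1 pred=N actual=T -> ctr[1]=2
Ev 2: PC=3 idx=1 pred=T actual=N -> ctr[1]=1
Ev 3: PC=5 idx=1 pred=N actual=T -> ctr[1]=2
Ev 4: PC=3 idx=1 pred=T actual=T -> ctr[1]=3
Ev 5: PC=5 idx=1 pred=T actual=T -> ctr[1]=3
Ev 6: PC=3 idx=1 pred=T actual=T -> ctr[1]=3
Ev 7: PC=5 idx=1 pred=T actual=N -> ctr[1]=2
Ev 8: PC=3 idx=1 pred=T actual=T -> ctr[1]=3
Ev 9: PC=3 idx=1 pred=T actual=T -> ctr[1]=3
Ev 10: PC=5 idx=1 pred=T actual=T -> ctr[1]=3
Ev 11: PC=4 idx=0 pred=N actual=N -> ctr[0]=0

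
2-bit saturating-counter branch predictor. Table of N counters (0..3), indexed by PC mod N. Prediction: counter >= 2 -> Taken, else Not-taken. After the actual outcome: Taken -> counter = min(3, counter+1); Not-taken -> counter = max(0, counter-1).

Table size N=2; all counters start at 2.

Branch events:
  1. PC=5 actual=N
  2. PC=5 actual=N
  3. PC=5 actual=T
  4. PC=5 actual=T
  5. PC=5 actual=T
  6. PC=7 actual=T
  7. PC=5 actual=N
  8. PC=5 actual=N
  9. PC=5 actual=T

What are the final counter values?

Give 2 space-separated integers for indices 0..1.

Ev 1: PC=5 idx=1 pred=T actual=N -> ctr[1]=1
Ev 2: PC=5 idx=1 pred=N actual=N -> ctr[1]=0
Ev 3: PC=5 idx=1 pred=N actual=T -> ctr[1]=1
Ev 4: PC=5 idx=1 pred=N actual=T -> ctr[1]=2
Ev 5: PC=5 idx=1 pred=T actual=T -> ctr[1]=3
Ev 6: PC=7 idx=1 pred=T actual=T -> ctr[1]=3
Ev 7: PC=5 idx=1 pred=T actual=N -> ctr[1]=2
Ev 8: PC=5 idx=1 pred=T actual=N -> ctr[1]=1
Ev 9: PC=5 idx=1 pred=N actual=T -> ctr[1]=2

Answer: 2 2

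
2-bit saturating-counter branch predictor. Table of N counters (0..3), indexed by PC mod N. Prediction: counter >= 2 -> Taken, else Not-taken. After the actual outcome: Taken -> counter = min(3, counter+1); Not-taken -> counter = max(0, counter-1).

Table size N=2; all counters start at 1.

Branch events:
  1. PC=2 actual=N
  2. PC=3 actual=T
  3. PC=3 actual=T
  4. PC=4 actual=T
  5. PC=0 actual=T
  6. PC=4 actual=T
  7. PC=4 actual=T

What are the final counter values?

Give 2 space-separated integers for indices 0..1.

Ev 1: PC=2 idx=0 pred=N actual=N -> ctr[0]=0
Ev 2: PC=3 idx=1 pred=N actual=T -> ctr[1]=2
Ev 3: PC=3 idx=1 pred=T actual=T -> ctr[1]=3
Ev 4: PC=4 idx=0 pred=N actual=T -> ctr[0]=1
Ev 5: PC=0 idx=0 pred=N actual=T -> ctr[0]=2
Ev 6: PC=4 idx=0 pred=T actual=T -> ctr[0]=3
Ev 7: PC=4 idx=0 pred=T actual=T -> ctr[0]=3

Answer: 3 3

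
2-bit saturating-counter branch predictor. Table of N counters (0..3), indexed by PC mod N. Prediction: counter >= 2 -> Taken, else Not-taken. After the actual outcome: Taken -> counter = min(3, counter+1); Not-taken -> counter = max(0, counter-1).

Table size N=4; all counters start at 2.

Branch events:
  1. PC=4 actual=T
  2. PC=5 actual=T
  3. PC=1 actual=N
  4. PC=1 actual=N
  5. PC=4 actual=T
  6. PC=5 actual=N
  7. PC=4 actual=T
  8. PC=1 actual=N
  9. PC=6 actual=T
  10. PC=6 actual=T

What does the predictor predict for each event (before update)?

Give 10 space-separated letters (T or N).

Answer: T T T T T N T N T T

Derivation:
Ev 1: PC=4 idx=0 pred=T actual=T -> ctr[0]=3
Ev 2: PC=5 idx=1 pred=T actual=T -> ctr[1]=3
Ev 3: PC=1 idx=1 pred=T actual=N -> ctr[1]=2
Ev 4: PC=1 idx=1 pred=T actual=N -> ctr[1]=1
Ev 5: PC=4 idx=0 pred=T actual=T -> ctr[0]=3
Ev 6: PC=5 idx=1 pred=N actual=N -> ctr[1]=0
Ev 7: PC=4 idx=0 pred=T actual=T -> ctr[0]=3
Ev 8: PC=1 idx=1 pred=N actual=N -> ctr[1]=0
Ev 9: PC=6 idx=2 pred=T actual=T -> ctr[2]=3
Ev 10: PC=6 idx=2 pred=T actual=T -> ctr[2]=3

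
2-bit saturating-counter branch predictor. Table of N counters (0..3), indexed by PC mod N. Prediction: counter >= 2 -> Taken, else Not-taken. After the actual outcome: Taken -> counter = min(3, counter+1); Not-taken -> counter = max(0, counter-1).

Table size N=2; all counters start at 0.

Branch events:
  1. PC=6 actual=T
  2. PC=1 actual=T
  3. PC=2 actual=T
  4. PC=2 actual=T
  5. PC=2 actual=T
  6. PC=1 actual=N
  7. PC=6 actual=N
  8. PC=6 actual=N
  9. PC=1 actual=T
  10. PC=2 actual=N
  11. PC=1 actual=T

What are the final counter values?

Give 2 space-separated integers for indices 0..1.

Ev 1: PC=6 idx=0 pred=N actual=T -> ctr[0]=1
Ev 2: PC=1 idx=1 pred=N actual=T -> ctr[1]=1
Ev 3: PC=2 idx=0 pred=N actual=T -> ctr[0]=2
Ev 4: PC=2 idx=0 pred=T actual=T -> ctr[0]=3
Ev 5: PC=2 idx=0 pred=T actual=T -> ctr[0]=3
Ev 6: PC=1 idx=1 pred=N actual=N -> ctr[1]=0
Ev 7: PC=6 idx=0 pred=T actual=N -> ctr[0]=2
Ev 8: PC=6 idx=0 pred=T actual=N -> ctr[0]=1
Ev 9: PC=1 idx=1 pred=N actual=T -> ctr[1]=1
Ev 10: PC=2 idx=0 pred=N actual=N -> ctr[0]=0
Ev 11: PC=1 idx=1 pred=N actual=T -> ctr[1]=2

Answer: 0 2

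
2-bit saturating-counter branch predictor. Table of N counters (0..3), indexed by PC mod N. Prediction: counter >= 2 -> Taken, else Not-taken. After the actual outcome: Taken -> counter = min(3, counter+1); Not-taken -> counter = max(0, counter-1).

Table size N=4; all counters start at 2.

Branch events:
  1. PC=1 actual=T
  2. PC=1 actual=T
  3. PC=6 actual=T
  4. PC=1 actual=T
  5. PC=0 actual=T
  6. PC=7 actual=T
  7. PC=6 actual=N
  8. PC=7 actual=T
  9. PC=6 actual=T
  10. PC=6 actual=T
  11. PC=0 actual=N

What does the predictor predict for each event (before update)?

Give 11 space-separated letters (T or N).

Answer: T T T T T T T T T T T

Derivation:
Ev 1: PC=1 idx=1 pred=T actual=T -> ctr[1]=3
Ev 2: PC=1 idx=1 pred=T actual=T -> ctr[1]=3
Ev 3: PC=6 idx=2 pred=T actual=T -> ctr[2]=3
Ev 4: PC=1 idx=1 pred=T actual=T -> ctr[1]=3
Ev 5: PC=0 idx=0 pred=T actual=T -> ctr[0]=3
Ev 6: PC=7 idx=3 pred=T actual=T -> ctr[3]=3
Ev 7: PC=6 idx=2 pred=T actual=N -> ctr[2]=2
Ev 8: PC=7 idx=3 pred=T actual=T -> ctr[3]=3
Ev 9: PC=6 idx=2 pred=T actual=T -> ctr[2]=3
Ev 10: PC=6 idx=2 pred=T actual=T -> ctr[2]=3
Ev 11: PC=0 idx=0 pred=T actual=N -> ctr[0]=2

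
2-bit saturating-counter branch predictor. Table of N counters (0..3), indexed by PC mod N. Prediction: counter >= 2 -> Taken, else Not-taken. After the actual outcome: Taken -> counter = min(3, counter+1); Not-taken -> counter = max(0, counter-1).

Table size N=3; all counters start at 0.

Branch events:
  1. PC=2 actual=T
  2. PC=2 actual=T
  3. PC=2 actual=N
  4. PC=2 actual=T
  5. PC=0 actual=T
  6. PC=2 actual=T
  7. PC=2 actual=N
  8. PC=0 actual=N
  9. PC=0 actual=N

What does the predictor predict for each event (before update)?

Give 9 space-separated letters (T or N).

Answer: N N T N N T T N N

Derivation:
Ev 1: PC=2 idx=2 pred=N actual=T -> ctr[2]=1
Ev 2: PC=2 idx=2 pred=N actual=T -> ctr[2]=2
Ev 3: PC=2 idx=2 pred=T actual=N -> ctr[2]=1
Ev 4: PC=2 idx=2 pred=N actual=T -> ctr[2]=2
Ev 5: PC=0 idx=0 pred=N actual=T -> ctr[0]=1
Ev 6: PC=2 idx=2 pred=T actual=T -> ctr[2]=3
Ev 7: PC=2 idx=2 pred=T actual=N -> ctr[2]=2
Ev 8: PC=0 idx=0 pred=N actual=N -> ctr[0]=0
Ev 9: PC=0 idx=0 pred=N actual=N -> ctr[0]=0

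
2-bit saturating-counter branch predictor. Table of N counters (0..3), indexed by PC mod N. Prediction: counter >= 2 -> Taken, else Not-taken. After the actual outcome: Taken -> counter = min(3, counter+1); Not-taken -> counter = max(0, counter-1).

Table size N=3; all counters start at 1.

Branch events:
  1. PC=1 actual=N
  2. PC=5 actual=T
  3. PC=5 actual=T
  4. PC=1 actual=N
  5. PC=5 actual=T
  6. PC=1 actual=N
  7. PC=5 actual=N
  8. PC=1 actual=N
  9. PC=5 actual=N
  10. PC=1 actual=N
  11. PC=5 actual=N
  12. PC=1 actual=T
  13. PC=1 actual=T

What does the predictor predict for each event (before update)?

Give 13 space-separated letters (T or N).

Ev 1: PC=1 idx=1 pred=N actual=N -> ctr[1]=0
Ev 2: PC=5 idx=2 pred=N actual=T -> ctr[2]=2
Ev 3: PC=5 idx=2 pred=T actual=T -> ctr[2]=3
Ev 4: PC=1 idx=1 pred=N actual=N -> ctr[1]=0
Ev 5: PC=5 idx=2 pred=T actual=T -> ctr[2]=3
Ev 6: PC=1 idx=1 pred=N actual=N -> ctr[1]=0
Ev 7: PC=5 idx=2 pred=T actual=N -> ctr[2]=2
Ev 8: PC=1 idx=1 pred=N actual=N -> ctr[1]=0
Ev 9: PC=5 idx=2 pred=T actual=N -> ctr[2]=1
Ev 10: PC=1 idx=1 pred=N actual=N -> ctr[1]=0
Ev 11: PC=5 idx=2 pred=N actual=N -> ctr[2]=0
Ev 12: PC=1 idx=1 pred=N actual=T -> ctr[1]=1
Ev 13: PC=1 idx=1 pred=N actual=T -> ctr[1]=2

Answer: N N T N T N T N T N N N N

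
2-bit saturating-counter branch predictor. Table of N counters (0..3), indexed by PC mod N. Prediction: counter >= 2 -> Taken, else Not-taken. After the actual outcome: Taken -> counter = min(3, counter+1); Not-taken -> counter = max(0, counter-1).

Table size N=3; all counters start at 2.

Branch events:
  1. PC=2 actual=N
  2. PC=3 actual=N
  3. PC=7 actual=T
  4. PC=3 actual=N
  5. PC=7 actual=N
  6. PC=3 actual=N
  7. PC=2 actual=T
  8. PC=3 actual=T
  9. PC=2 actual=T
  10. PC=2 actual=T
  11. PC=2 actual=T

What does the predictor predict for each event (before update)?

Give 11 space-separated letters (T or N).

Answer: T T T N T N N N T T T

Derivation:
Ev 1: PC=2 idx=2 pred=T actual=N -> ctr[2]=1
Ev 2: PC=3 idx=0 pred=T actual=N -> ctr[0]=1
Ev 3: PC=7 idx=1 pred=T actual=T -> ctr[1]=3
Ev 4: PC=3 idx=0 pred=N actual=N -> ctr[0]=0
Ev 5: PC=7 idx=1 pred=T actual=N -> ctr[1]=2
Ev 6: PC=3 idx=0 pred=N actual=N -> ctr[0]=0
Ev 7: PC=2 idx=2 pred=N actual=T -> ctr[2]=2
Ev 8: PC=3 idx=0 pred=N actual=T -> ctr[0]=1
Ev 9: PC=2 idx=2 pred=T actual=T -> ctr[2]=3
Ev 10: PC=2 idx=2 pred=T actual=T -> ctr[2]=3
Ev 11: PC=2 idx=2 pred=T actual=T -> ctr[2]=3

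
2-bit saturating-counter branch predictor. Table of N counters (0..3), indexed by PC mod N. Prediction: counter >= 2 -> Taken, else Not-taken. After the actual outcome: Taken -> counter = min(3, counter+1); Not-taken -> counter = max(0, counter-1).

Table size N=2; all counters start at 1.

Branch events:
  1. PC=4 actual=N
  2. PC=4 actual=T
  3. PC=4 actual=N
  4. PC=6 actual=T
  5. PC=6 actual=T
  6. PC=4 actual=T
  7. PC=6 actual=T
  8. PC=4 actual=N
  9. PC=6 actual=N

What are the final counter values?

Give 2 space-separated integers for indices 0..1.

Ev 1: PC=4 idx=0 pred=N actual=N -> ctr[0]=0
Ev 2: PC=4 idx=0 pred=N actual=T -> ctr[0]=1
Ev 3: PC=4 idx=0 pred=N actual=N -> ctr[0]=0
Ev 4: PC=6 idx=0 pred=N actual=T -> ctr[0]=1
Ev 5: PC=6 idx=0 pred=N actual=T -> ctr[0]=2
Ev 6: PC=4 idx=0 pred=T actual=T -> ctr[0]=3
Ev 7: PC=6 idx=0 pred=T actual=T -> ctr[0]=3
Ev 8: PC=4 idx=0 pred=T actual=N -> ctr[0]=2
Ev 9: PC=6 idx=0 pred=T actual=N -> ctr[0]=1

Answer: 1 1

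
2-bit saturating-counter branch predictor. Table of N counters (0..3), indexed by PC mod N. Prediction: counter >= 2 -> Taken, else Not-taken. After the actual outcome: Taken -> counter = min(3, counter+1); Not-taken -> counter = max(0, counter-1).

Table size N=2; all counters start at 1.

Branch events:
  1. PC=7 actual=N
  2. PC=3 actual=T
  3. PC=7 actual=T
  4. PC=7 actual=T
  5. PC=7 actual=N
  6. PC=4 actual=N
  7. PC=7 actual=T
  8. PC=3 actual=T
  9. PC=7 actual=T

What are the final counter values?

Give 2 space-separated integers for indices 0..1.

Ev 1: PC=7 idx=1 pred=N actual=N -> ctr[1]=0
Ev 2: PC=3 idx=1 pred=N actual=T -> ctr[1]=1
Ev 3: PC=7 idx=1 pred=N actual=T -> ctr[1]=2
Ev 4: PC=7 idx=1 pred=T actual=T -> ctr[1]=3
Ev 5: PC=7 idx=1 pred=T actual=N -> ctr[1]=2
Ev 6: PC=4 idx=0 pred=N actual=N -> ctr[0]=0
Ev 7: PC=7 idx=1 pred=T actual=T -> ctr[1]=3
Ev 8: PC=3 idx=1 pred=T actual=T -> ctr[1]=3
Ev 9: PC=7 idx=1 pred=T actual=T -> ctr[1]=3

Answer: 0 3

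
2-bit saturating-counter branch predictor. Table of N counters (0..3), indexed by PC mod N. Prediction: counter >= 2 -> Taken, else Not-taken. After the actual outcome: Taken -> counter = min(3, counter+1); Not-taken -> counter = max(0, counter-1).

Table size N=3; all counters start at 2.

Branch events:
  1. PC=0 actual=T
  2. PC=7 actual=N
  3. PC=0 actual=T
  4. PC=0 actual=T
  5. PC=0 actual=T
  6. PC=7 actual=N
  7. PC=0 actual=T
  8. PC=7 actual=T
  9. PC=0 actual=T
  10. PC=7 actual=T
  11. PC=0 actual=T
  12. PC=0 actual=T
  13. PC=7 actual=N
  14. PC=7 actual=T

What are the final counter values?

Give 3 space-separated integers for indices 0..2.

Answer: 3 2 2

Derivation:
Ev 1: PC=0 idx=0 pred=T actual=T -> ctr[0]=3
Ev 2: PC=7 idx=1 pred=T actual=N -> ctr[1]=1
Ev 3: PC=0 idx=0 pred=T actual=T -> ctr[0]=3
Ev 4: PC=0 idx=0 pred=T actual=T -> ctr[0]=3
Ev 5: PC=0 idx=0 pred=T actual=T -> ctr[0]=3
Ev 6: PC=7 idx=1 pred=N actual=N -> ctr[1]=0
Ev 7: PC=0 idx=0 pred=T actual=T -> ctr[0]=3
Ev 8: PC=7 idx=1 pred=N actual=T -> ctr[1]=1
Ev 9: PC=0 idx=0 pred=T actual=T -> ctr[0]=3
Ev 10: PC=7 idx=1 pred=N actual=T -> ctr[1]=2
Ev 11: PC=0 idx=0 pred=T actual=T -> ctr[0]=3
Ev 12: PC=0 idx=0 pred=T actual=T -> ctr[0]=3
Ev 13: PC=7 idx=1 pred=T actual=N -> ctr[1]=1
Ev 14: PC=7 idx=1 pred=N actual=T -> ctr[1]=2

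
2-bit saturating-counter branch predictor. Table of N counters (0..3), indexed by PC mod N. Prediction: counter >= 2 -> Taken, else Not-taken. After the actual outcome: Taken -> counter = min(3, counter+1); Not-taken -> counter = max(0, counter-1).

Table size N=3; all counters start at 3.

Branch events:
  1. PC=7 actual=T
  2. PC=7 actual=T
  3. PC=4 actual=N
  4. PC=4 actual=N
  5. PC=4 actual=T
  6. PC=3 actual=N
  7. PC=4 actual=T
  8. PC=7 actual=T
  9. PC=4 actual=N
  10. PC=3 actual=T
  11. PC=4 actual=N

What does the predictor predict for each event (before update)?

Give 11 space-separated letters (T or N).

Answer: T T T T N T T T T T T

Derivation:
Ev 1: PC=7 idx=1 pred=T actual=T -> ctr[1]=3
Ev 2: PC=7 idx=1 pred=T actual=T -> ctr[1]=3
Ev 3: PC=4 idx=1 pred=T actual=N -> ctr[1]=2
Ev 4: PC=4 idx=1 pred=T actual=N -> ctr[1]=1
Ev 5: PC=4 idx=1 pred=N actual=T -> ctr[1]=2
Ev 6: PC=3 idx=0 pred=T actual=N -> ctr[0]=2
Ev 7: PC=4 idx=1 pred=T actual=T -> ctr[1]=3
Ev 8: PC=7 idx=1 pred=T actual=T -> ctr[1]=3
Ev 9: PC=4 idx=1 pred=T actual=N -> ctr[1]=2
Ev 10: PC=3 idx=0 pred=T actual=T -> ctr[0]=3
Ev 11: PC=4 idx=1 pred=T actual=N -> ctr[1]=1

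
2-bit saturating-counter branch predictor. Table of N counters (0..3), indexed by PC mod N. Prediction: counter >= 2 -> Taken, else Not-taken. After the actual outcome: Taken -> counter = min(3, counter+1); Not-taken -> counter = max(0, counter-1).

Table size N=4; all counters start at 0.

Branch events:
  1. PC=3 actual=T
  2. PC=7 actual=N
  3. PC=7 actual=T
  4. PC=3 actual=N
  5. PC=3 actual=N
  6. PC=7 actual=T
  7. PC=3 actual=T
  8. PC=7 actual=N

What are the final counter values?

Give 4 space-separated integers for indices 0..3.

Answer: 0 0 0 1

Derivation:
Ev 1: PC=3 idx=3 pred=N actual=T -> ctr[3]=1
Ev 2: PC=7 idx=3 pred=N actual=N -> ctr[3]=0
Ev 3: PC=7 idx=3 pred=N actual=T -> ctr[3]=1
Ev 4: PC=3 idx=3 pred=N actual=N -> ctr[3]=0
Ev 5: PC=3 idx=3 pred=N actual=N -> ctr[3]=0
Ev 6: PC=7 idx=3 pred=N actual=T -> ctr[3]=1
Ev 7: PC=3 idx=3 pred=N actual=T -> ctr[3]=2
Ev 8: PC=7 idx=3 pred=T actual=N -> ctr[3]=1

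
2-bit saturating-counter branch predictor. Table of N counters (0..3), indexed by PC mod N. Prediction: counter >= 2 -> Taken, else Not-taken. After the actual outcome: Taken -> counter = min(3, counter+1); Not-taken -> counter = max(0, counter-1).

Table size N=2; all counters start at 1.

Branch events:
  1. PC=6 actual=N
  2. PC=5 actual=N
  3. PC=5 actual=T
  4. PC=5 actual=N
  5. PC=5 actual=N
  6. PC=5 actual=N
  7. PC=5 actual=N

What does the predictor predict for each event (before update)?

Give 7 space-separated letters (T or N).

Ev 1: PC=6 idx=0 pred=N actual=N -> ctr[0]=0
Ev 2: PC=5 idx=1 pred=N actual=N -> ctr[1]=0
Ev 3: PC=5 idx=1 pred=N actual=T -> ctr[1]=1
Ev 4: PC=5 idx=1 pred=N actual=N -> ctr[1]=0
Ev 5: PC=5 idx=1 pred=N actual=N -> ctr[1]=0
Ev 6: PC=5 idx=1 pred=N actual=N -> ctr[1]=0
Ev 7: PC=5 idx=1 pred=N actual=N -> ctr[1]=0

Answer: N N N N N N N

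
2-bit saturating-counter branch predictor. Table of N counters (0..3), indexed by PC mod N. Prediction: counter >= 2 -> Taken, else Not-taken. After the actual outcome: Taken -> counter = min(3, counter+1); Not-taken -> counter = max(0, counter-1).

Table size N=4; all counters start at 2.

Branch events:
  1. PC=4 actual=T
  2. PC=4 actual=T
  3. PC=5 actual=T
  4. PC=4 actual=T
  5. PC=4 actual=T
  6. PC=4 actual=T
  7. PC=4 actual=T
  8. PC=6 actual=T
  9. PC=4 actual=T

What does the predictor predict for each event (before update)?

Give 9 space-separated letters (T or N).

Ev 1: PC=4 idx=0 pred=T actual=T -> ctr[0]=3
Ev 2: PC=4 idx=0 pred=T actual=T -> ctr[0]=3
Ev 3: PC=5 idx=1 pred=T actual=T -> ctr[1]=3
Ev 4: PC=4 idx=0 pred=T actual=T -> ctr[0]=3
Ev 5: PC=4 idx=0 pred=T actual=T -> ctr[0]=3
Ev 6: PC=4 idx=0 pred=T actual=T -> ctr[0]=3
Ev 7: PC=4 idx=0 pred=T actual=T -> ctr[0]=3
Ev 8: PC=6 idx=2 pred=T actual=T -> ctr[2]=3
Ev 9: PC=4 idx=0 pred=T actual=T -> ctr[0]=3

Answer: T T T T T T T T T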